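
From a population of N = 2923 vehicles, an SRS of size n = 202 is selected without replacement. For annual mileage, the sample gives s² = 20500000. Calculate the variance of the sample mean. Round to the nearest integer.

Under SRS without replacement, Var(ȳ) = (1 − f)·s²/n with f = n/N = 202/2923 = 0.06910708.
Var(ȳ) = (1 − 0.06910708)·20500000/202 = 0.93089292·101485.15 = 94471.806.

94472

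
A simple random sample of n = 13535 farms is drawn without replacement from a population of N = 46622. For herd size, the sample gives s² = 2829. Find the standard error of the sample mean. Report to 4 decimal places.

0.3851

Under SRS without replacement, Var(ȳ) = (1 − f)·s²/n with f = n/N = 13535/46622 = 0.29031359.
Var(ȳ) = (1 − 0.29031359)·2829/13535 = 0.70968641·0.20901367 = 0.14833416.
SE(ȳ) = √(0.14833416) = 0.3851.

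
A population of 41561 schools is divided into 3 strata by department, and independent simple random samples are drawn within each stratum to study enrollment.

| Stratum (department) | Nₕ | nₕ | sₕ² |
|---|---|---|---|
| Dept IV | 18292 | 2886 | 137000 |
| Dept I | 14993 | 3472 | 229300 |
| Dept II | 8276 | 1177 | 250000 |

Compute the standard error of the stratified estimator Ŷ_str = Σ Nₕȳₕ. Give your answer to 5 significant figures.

193040

Var(Ŷ_str) = Σₕ Nₕ²(1 − fₕ)sₕ²/nₕ.
Dept IV: 18292²·(1 − 2886/18292)·137000/2886 = 1.3377511 × 10^10.
Dept I: 14993²·(1 − 3472/14993)·229300/3472 = 1.140783 × 10^10.
Dept II: 8276²·(1 − 1177/8276)·250000/1177 = 1.2479041 × 10^10.
Sum = 3.7264382 × 10^10.
SE = √(3.7264382 × 10^10) = 193040.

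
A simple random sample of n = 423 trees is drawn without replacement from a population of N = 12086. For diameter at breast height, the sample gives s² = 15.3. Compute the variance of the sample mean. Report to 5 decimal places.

0.03490

Under SRS without replacement, Var(ȳ) = (1 − f)·s²/n with f = n/N = 423/12086 = 0.03499917.
Var(ȳ) = (1 − 0.03499917)·15.3/423 = 0.96500083·0.036170213 = 0.034904285.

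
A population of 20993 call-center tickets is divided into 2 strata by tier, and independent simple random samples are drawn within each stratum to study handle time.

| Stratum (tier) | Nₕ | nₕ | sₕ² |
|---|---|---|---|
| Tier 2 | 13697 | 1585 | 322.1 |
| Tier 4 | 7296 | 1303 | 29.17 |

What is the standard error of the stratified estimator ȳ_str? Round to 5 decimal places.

0.28057

Var(ȳ_str) = Σₕ Wₕ²(1 − fₕ)sₕ²/nₕ with Wₕ = Nₕ/N, N = 20993.
Tier 2: Wₕ = 0.65245558; term = 0.65245558²·(1 − 0.11571877)·322.1/1585 = 0.076498649.
Tier 4: Wₕ = 0.34754442; term = 0.34754442²·(1 − 0.17859101)·29.17/1303 = 0.0022211204.
Sum = 0.078719769.
SE = √(0.078719769) = 0.28057.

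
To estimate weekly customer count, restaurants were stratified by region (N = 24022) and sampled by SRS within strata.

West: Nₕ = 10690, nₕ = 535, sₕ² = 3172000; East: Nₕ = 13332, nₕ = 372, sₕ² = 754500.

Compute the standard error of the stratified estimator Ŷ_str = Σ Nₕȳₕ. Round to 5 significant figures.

997030

Var(Ŷ_str) = Σₕ Nₕ²(1 − fₕ)sₕ²/nₕ.
West: 10690²·(1 − 535/10690)·3172000/535 = 6.4363111 × 10^11.
East: 13332²·(1 − 372/13332)·754500/372 = 3.5044237 × 10^11.
Sum = 9.9407348 × 10^11.
SE = √(9.9407348 × 10^11) = 997030.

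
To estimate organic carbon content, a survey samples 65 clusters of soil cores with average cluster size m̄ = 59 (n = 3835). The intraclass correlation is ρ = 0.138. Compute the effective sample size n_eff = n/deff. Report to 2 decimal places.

deff = 1 + (59 − 1)·0.138 = 1 + 8.004 = 9.004.
n_eff = 3835 / 9.004 = 425.92.

425.92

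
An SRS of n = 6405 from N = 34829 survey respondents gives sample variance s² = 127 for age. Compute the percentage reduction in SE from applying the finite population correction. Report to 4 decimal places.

9.6617

f = n/N = 6405/34829 = 0.18389848.
SE_no-fpc = √(s²/n) = 0.14081285; SE_fpc = √((1−f)s²/n) = 0.12720799.
Ratio = √(1−f) = 0.90338338. Reduction = 100·(1 − 0.90338338) = 9.6617%.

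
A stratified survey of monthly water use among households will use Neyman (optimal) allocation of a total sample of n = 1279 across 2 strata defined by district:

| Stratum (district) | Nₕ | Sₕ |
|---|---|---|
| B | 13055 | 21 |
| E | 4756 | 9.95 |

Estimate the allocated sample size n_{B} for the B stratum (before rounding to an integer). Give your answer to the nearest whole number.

Neyman allocation: nₕ = n·NₕSₕ / Σⱼ NⱼSⱼ.
Σ NⱼSⱼ = 13055·21 + 4756·9.95 = 321477.2.
n_{B} = 1279·13055·21 / 321477.2 = 1091.

1091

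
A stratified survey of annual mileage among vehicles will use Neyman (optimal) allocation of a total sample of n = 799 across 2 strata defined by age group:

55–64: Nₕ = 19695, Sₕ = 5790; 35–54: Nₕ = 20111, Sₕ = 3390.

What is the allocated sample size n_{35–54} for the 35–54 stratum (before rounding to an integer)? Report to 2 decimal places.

Neyman allocation: nₕ = n·NₕSₕ / Σⱼ NⱼSⱼ.
Σ NⱼSⱼ = 19695·5790 + 20111·3390 = 1.8221034 × 10^8.
n_{35–54} = 799·20111·3390 / (1.8221034 × 10^8) = 298.96.

298.96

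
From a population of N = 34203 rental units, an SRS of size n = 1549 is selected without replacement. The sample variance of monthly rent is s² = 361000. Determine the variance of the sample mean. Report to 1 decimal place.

222.5

Under SRS without replacement, Var(ȳ) = (1 − f)·s²/n with f = n/N = 1549/34203 = 0.04528842.
Var(ȳ) = (1 − 0.04528842)·361000/1549 = 0.95471158·233.05358 = 222.49895.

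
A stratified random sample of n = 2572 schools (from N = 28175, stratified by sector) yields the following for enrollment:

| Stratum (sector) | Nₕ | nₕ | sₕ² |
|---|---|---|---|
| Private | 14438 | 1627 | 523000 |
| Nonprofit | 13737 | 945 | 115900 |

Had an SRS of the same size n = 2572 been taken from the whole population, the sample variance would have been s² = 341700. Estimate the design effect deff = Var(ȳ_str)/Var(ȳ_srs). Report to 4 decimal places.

Var(ȳ_str) = Σ Wₕ²(1−fₕ)sₕ²/nₕ with Wₕ = Nₕ/28175:
  Private: (14438/28175)²·(1−1627/14438)·523000/1627 = 74.899058
  Nonprofit: (13737/28175)²·(1−945/13737)·115900/945 = 27.149018
  → Var(ȳ_str) = 102.04808.
Var(ȳ_srs) = (1 − 2572/28175)·341700/2572 = 120.72604.
deff = 102.04808 / 120.72604 = 0.8453.

0.8453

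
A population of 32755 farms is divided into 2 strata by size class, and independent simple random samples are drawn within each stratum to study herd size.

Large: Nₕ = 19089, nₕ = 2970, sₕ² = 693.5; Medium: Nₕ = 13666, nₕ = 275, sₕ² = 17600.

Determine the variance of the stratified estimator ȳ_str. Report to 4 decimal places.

Var(ȳ_str) = Σₕ Wₕ²(1 − fₕ)sₕ²/nₕ with Wₕ = Nₕ/N, N = 32755.
Large: Wₕ = 0.58278125; term = 0.58278125²·(1 − 0.15558699)·693.5/2970 = 0.066966266.
Medium: Wₕ = 0.41721875; term = 0.41721875²·(1 − 0.02012293)·17600/275 = 10.916394.
Sum = 10.98336.

10.9834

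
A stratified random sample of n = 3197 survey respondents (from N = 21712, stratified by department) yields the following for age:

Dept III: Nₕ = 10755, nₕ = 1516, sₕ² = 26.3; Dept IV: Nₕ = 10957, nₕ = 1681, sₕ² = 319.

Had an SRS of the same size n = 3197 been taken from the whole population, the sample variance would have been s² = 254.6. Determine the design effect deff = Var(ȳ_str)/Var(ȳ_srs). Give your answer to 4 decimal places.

Var(ȳ_str) = Σ Wₕ²(1−fₕ)sₕ²/nₕ with Wₕ = Nₕ/21712:
  Dept III: (10755/21712)²·(1−1516/10755)·26.3/1516 = 0.0036567247
  Dept IV: (10957/21712)²·(1−1681/10957)·319/1681 = 0.040914355
  → Var(ȳ_str) = 0.04457108.
Var(ȳ_srs) = (1 − 3197/21712)·254.6/3197 = 0.067910925.
deff = 0.04457108 / 0.067910925 = 0.6563.

0.6563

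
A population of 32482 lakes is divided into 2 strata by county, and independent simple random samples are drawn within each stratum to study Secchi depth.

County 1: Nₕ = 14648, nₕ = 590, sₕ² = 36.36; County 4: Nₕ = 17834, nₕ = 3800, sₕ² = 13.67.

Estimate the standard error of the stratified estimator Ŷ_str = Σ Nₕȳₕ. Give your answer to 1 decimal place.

Var(Ŷ_str) = Σₕ Nₕ²(1 − fₕ)sₕ²/nₕ.
County 1: 14648²·(1 − 590/14648)·36.36/590 = 1.2690354 × 10^7.
County 4: 17834²·(1 − 3800/17834)·13.67/3800 = 900357.84.
Sum = 1.3590712 × 10^7.
SE = √(1.3590712 × 10^7) = 3686.6.

3686.6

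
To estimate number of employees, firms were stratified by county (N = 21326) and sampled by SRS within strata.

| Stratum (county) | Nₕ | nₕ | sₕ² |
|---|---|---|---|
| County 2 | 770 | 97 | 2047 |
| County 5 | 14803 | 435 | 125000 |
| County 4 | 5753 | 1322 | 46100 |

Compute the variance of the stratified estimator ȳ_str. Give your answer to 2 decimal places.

136.36

Var(ȳ_str) = Σₕ Wₕ²(1 − fₕ)sₕ²/nₕ with Wₕ = Nₕ/N, N = 21326.
County 2: Wₕ = 0.03610616; term = 0.03610616²·(1 − 0.12597403)·2047/97 = 0.02404546.
County 5: Wₕ = 0.69412923; term = 0.69412923²·(1 − 0.02938594)·125000/435 = 134.38414.
County 4: Wₕ = 0.26976461; term = 0.26976461²·(1 − 0.22979315)·46100/1322 = 1.95455.
Sum = 136.36274.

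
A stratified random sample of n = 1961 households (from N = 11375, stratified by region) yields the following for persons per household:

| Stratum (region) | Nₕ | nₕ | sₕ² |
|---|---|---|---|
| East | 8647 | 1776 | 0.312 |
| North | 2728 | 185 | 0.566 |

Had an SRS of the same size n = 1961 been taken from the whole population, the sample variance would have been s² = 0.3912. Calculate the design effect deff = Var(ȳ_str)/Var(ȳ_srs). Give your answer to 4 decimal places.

Var(ȳ_str) = Σ Wₕ²(1−fₕ)sₕ²/nₕ with Wₕ = Nₕ/11375:
  East: (8647/11375)²·(1−1776/8647)·0.312/1776 = 8.0666689 × 10^-5
  North: (2728/11375)²·(1−185/2728)·0.566/185 = 1.6403353 × 10^-4
  → Var(ȳ_str) = 2.4470022 × 10^-4.
Var(ȳ_srs) = (1 − 1961/11375)·0.3912/1961 = 1.6509885 × 10^-4.
deff = (2.4470022 × 10^-4) / (1.6509885 × 10^-4) = 1.4821.

1.4821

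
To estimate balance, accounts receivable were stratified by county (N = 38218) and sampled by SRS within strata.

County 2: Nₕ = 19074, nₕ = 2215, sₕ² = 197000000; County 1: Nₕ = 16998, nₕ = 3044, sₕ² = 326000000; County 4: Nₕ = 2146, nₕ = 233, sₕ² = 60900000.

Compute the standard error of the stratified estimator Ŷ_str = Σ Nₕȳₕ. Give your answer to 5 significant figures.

7.4213 × 10^6

Var(Ŷ_str) = Σₕ Nₕ²(1 − fₕ)sₕ²/nₕ.
County 2: 19074²·(1 − 2215/19074)·197000000/2215 = 2.8600003 × 10^13.
County 1: 16998²·(1 − 3044/16998)·326000000/3044 = 2.5402093 × 10^13.
County 4: 2146²·(1 − 233/2146)·60900000/233 = 1.0730157 × 10^12.
Sum = 5.5075112 × 10^13.
SE = √(5.5075112 × 10^13) = 7.4213 × 10^6.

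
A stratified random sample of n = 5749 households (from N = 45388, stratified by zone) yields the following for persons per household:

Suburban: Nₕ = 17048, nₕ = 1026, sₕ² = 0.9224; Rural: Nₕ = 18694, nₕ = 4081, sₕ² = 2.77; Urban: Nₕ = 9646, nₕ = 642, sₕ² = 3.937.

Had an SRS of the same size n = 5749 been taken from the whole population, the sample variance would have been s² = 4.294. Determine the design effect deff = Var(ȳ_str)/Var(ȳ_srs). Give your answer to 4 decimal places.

0.7171

Var(ȳ_str) = Σ Wₕ²(1−fₕ)sₕ²/nₕ with Wₕ = Nₕ/45388:
  Suburban: (17048/45388)²·(1−1026/17048)·0.9224/1026 = 1.1920103 × 10^-4
  Rural: (18694/45388)²·(1−4081/18694)·2.77/4081 = 9.0006258 × 10^-5
  Urban: (9646/45388)²·(1−642/9646)·3.937/642 = 2.5854196 × 10^-4
  → Var(ȳ_str) = 4.6774925 × 10^-4.
Var(ȳ_srs) = (1 − 5749/45388)·4.294/5749 = 6.52306 × 10^-4.
deff = (4.6774925 × 10^-4) / (6.52306 × 10^-4) = 0.7171.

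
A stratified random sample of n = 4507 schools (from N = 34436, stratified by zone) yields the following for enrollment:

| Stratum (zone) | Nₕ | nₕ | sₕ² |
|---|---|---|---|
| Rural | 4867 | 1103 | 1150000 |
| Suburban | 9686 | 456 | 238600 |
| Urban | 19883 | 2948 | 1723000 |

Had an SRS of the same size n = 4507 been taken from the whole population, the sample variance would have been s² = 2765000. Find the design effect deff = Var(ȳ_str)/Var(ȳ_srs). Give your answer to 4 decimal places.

0.4154

Var(ȳ_str) = Σ Wₕ²(1−fₕ)sₕ²/nₕ with Wₕ = Nₕ/34436:
  Rural: (4867/34436)²·(1−1103/4867)·1150000/1103 = 16.106749
  Suburban: (9686/34436)²·(1−456/9686)·238600/456 = 39.448125
  Urban: (19883/34436)²·(1−2948/19883)·1723000/2948 = 165.9585
  → Var(ȳ_str) = 221.51337.
Var(ȳ_srs) = (1 − 4507/34436)·2765000/4507 = 533.19625.
deff = 221.51337 / 533.19625 = 0.4154.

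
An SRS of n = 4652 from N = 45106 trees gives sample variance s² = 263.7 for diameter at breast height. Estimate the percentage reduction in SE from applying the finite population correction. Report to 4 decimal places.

5.2970

f = n/N = 4652/45106 = 0.10313484.
SE_no-fpc = √(s²/n) = 0.23808674; SE_fpc = √((1−f)s²/n) = 0.2254752.
Ratio = √(1−f) = 0.94702965. Reduction = 100·(1 − 0.94702965) = 5.2970%.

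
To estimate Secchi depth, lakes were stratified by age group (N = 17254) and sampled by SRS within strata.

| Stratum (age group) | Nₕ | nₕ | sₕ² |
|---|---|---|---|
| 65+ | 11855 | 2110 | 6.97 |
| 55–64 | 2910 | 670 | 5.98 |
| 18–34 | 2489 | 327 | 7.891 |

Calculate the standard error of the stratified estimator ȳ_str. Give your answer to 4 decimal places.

0.0437

Var(ȳ_str) = Σₕ Wₕ²(1 − fₕ)sₕ²/nₕ with Wₕ = Nₕ/N, N = 17254.
65+: Wₕ = 0.68708705; term = 0.68708705²·(1 − 0.17798397)·6.97/2110 = 0.0012819.
55–64: Wₕ = 0.16865654; term = 0.16865654²·(1 − 0.23024055)·5.98/670 = 1.9542846 × 10^-4.
18–34: Wₕ = 0.14425640; term = 0.14425640²·(1 − 0.13137806)·7.891/327 = 4.3619963 × 10^-4.
Sum = 0.0019135281.
SE = √(0.0019135281) = 0.0437.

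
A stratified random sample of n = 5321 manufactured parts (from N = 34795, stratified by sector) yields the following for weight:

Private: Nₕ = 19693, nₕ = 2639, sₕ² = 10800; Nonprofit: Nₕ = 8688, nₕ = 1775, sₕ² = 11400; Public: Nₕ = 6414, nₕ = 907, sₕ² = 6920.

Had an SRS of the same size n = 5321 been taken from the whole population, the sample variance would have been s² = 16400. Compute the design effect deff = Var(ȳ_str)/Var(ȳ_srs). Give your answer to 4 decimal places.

Var(ȳ_str) = Σ Wₕ²(1−fₕ)sₕ²/nₕ with Wₕ = Nₕ/34795:
  Private: (19693/34795)²·(1−2639/19693)·10800/2639 = 1.135243
  Nonprofit: (8688/34795)²·(1−1775/8688)·11400/1775 = 0.31860984
  Public: (6414/34795)²·(1−907/6414)·6920/907 = 0.2225918
  → Var(ȳ_str) = 1.6764446.
Var(ȳ_srs) = (1 − 5321/34795)·16400/5321 = 2.6107953.
deff = 1.6764446 / 2.6107953 = 0.6421.

0.6421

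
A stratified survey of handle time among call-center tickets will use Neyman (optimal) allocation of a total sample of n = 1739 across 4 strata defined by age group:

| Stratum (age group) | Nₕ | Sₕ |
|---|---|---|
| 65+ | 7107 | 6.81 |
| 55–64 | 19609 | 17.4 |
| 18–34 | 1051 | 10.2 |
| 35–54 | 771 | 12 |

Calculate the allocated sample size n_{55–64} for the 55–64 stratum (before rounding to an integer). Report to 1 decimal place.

1448.7

Neyman allocation: nₕ = n·NₕSₕ / Σⱼ NⱼSⱼ.
Σ NⱼSⱼ = 7107·6.81 + 19609·17.4 + 1051·10.2 + 771·12 = 409567.47.
n_{55–64} = 1739·19609·17.4 / 409567.47 = 1448.7.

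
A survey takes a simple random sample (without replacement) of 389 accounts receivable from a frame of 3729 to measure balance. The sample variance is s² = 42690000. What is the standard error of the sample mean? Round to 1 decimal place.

313.5

Under SRS without replacement, Var(ȳ) = (1 − f)·s²/n with f = n/N = 389/3729 = 0.10431751.
Var(ȳ) = (1 − 0.10431751)·42690000/389 = 0.89568249·109742.93 = 98294.821.
SE(ȳ) = √(98294.821) = 313.5.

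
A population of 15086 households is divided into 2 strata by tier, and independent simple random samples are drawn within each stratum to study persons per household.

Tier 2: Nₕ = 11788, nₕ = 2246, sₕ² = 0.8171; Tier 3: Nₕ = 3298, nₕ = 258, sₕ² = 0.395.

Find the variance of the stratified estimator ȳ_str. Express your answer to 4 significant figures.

2.472 × 10^-4

Var(ȳ_str) = Σₕ Wₕ²(1 − fₕ)sₕ²/nₕ with Wₕ = Nₕ/N, N = 15086.
Tier 2: Wₕ = 0.78138672; term = 0.78138672²·(1 − 0.19053275)·0.8171/2246 = 1.7980294 × 10^-4.
Tier 3: Wₕ = 0.21861328; term = 0.21861328²·(1 − 0.07822923)·0.395/258 = 6.7445568 × 10^-5.
Sum = 2.4724851 × 10^-4.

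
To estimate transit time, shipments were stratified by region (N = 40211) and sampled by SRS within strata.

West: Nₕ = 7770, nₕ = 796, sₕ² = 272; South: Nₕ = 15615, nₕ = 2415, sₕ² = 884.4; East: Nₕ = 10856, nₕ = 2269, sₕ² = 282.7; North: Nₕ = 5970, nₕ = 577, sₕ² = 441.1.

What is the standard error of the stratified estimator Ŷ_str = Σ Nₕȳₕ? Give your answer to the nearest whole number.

11412

Var(Ŷ_str) = Σₕ Nₕ²(1 − fₕ)sₕ²/nₕ.
West: 7770²·(1 − 796/7770)·272/796 = 1.8516496 × 10^7.
South: 15615²·(1 − 2415/15615)·884.4/2415 = 7.5482716 × 10^7.
East: 10856²·(1 − 2269/10856)·282.7/2269 = 1.1614556 × 10^7.
North: 5970²·(1 − 577/5970)·441.1/577 = 2.4613082 × 10^7.
Sum = 1.3022685 × 10^8.
SE = √(1.3022685 × 10^8) = 11412.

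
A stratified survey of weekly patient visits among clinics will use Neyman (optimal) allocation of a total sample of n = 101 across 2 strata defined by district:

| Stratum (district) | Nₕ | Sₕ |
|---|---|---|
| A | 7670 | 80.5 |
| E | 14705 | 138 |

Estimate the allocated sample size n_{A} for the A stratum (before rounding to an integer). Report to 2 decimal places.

23.56

Neyman allocation: nₕ = n·NₕSₕ / Σⱼ NⱼSⱼ.
Σ NⱼSⱼ = 7670·80.5 + 14705·138 = 2.646725 × 10^6.
n_{A} = 101·7670·80.5 / (2.646725 × 10^6) = 23.56.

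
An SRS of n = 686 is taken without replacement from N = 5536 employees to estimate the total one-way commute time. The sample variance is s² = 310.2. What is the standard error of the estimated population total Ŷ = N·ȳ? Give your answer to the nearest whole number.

3484

Var(Ŷ) = N²·Var(ȳ) = N²·(1 − n/N)·s²/n.
f = 686/5536 = 0.12391618; Var(ȳ) = 0.87608382·310.2/686 = 0.39615335.
Var(Ŷ) = 5536² · 0.39615335 = 1.2141029 × 10^7.
SE(Ŷ) = √(1.2141029 × 10^7) = 3484.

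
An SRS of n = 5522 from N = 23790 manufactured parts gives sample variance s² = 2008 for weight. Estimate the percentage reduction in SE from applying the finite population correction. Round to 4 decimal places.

f = n/N = 5522/23790 = 0.23211433.
SE_no-fpc = √(s²/n) = 0.60302269; SE_fpc = √((1−f)s²/n) = 0.52842327.
Ratio = √(1−f) = 0.87629086. Reduction = 100·(1 − 0.87629086) = 12.3709%.

12.3709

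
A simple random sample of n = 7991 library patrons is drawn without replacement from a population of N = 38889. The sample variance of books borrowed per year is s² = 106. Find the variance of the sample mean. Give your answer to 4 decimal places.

0.0105

Under SRS without replacement, Var(ȳ) = (1 − f)·s²/n with f = n/N = 7991/38889 = 0.20548227.
Var(ȳ) = (1 − 0.20548227)·106/7991 = 0.79451773·0.013264923 = 0.010539217.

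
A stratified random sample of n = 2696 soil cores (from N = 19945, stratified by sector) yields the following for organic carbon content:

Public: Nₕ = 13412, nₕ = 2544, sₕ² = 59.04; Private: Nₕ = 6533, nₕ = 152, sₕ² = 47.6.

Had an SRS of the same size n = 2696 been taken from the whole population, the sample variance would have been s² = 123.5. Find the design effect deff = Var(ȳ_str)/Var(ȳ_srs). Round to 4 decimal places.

Var(ȳ_str) = Σ Wₕ²(1−fₕ)sₕ²/nₕ with Wₕ = Nₕ/19945:
  Public: (13412/19945)²·(1−2544/13412)·59.04/2544 = 0.0085036296
  Private: (6533/19945)²·(1−152/6533)·47.6/152 = 0.032816834
  → Var(ȳ_str) = 0.041320464.
Var(ȳ_srs) = (1 − 2696/19945)·123.5/2696 = 0.039616577.
deff = 0.041320464 / 0.039616577 = 1.0430.

1.0430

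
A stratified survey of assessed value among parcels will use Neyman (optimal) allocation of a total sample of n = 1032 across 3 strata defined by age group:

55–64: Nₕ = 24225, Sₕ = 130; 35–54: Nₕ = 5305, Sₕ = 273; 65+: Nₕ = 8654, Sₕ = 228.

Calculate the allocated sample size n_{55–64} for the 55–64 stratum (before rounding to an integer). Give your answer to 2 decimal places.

Neyman allocation: nₕ = n·NₕSₕ / Σⱼ NⱼSⱼ.
Σ NⱼSⱼ = 24225·130 + 5305·273 + 8654·228 = 6.570627 × 10^6.
n_{55–64} = 1032·24225·130 / (6.570627 × 10^6) = 494.63.

494.63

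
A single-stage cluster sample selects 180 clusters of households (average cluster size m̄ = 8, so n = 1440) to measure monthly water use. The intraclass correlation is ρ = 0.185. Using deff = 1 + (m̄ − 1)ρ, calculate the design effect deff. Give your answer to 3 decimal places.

2.295

deff = 1 + (8 − 1)·0.185 = 1 + 1.295 = 2.295.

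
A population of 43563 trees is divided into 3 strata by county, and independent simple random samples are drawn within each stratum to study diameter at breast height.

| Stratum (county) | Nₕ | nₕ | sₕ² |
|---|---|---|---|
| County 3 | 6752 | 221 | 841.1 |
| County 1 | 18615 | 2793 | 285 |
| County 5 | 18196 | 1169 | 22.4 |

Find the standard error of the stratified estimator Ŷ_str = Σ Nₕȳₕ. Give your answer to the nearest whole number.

Var(Ŷ_str) = Σₕ Nₕ²(1 − fₕ)sₕ²/nₕ.
County 3: 6752²·(1 − 221/6752)·841.1/221 = 1.6782918 × 10^8.
County 1: 18615²·(1 − 2793/18615)·285/2793 = 3.0053728 × 10^7.
County 5: 18196²·(1 − 1169/18196)·22.4/1169 = 5.9367337 × 10^6.
Sum = 2.0381964 × 10^8.
SE = √(2.0381964 × 10^8) = 14277.

14277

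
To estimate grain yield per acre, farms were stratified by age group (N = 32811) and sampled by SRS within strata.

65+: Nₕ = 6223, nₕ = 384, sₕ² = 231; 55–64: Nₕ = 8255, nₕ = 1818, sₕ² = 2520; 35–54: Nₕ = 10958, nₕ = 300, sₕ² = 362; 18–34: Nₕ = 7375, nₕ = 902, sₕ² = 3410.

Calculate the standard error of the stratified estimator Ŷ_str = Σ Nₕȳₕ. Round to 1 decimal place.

Var(Ŷ_str) = Σₕ Nₕ²(1 − fₕ)sₕ²/nₕ.
65+: 6223²·(1 − 384/6223)·231/384 = 2.1858433 × 10^7.
55–64: 8255²·(1 − 1818/8255)·2520/1818 = 7.365585 × 10^7.
35–54: 10958²·(1 − 300/10958)·362/300 = 1.4092704 × 10^8.
18–34: 7375²·(1 − 902/7375)·3410/902 = 1.8047434 × 10^8.
Sum = 4.1691566 × 10^8.
SE = √(4.1691566 × 10^8) = 20418.5.

20418.5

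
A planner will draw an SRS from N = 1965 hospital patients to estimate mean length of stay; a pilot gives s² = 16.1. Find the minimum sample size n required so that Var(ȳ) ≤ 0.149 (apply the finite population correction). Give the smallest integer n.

Without fpc, n₀ = s²/D = 16.1/0.149 = 108.0537.
With fpc, (1 − n/N)·s²/n ≤ D requires n ≥ n₀/(1 + n₀/N) = 108.0537/(1 + 108.0537/1965) = 102.4216.
Rounding up, n = 103.

103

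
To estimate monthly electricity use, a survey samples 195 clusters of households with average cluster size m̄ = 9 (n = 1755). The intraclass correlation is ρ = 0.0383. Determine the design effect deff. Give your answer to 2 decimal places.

1.31

deff = 1 + (9 − 1)·0.0383 = 1 + 0.3064 = 1.3064.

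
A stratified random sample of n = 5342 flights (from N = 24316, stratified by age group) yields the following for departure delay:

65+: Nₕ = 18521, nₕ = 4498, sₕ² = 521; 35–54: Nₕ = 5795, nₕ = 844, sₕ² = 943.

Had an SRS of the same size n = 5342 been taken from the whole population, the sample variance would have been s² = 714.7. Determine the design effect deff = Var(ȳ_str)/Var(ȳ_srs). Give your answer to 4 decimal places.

1.0067

Var(ȳ_str) = Σ Wₕ²(1−fₕ)sₕ²/nₕ with Wₕ = Nₕ/24316:
  65+: (18521/24316)²·(1−4498/18521)·521/4498 = 0.050879094
  35–54: (5795/24316)²·(1−844/5795)·943/844 = 0.054216483
  → Var(ȳ_str) = 0.10509558.
Var(ȳ_srs) = (1 − 5342/24316)·714.7/5342 = 0.10439667.
deff = 0.10509558 / 0.10439667 = 1.0067.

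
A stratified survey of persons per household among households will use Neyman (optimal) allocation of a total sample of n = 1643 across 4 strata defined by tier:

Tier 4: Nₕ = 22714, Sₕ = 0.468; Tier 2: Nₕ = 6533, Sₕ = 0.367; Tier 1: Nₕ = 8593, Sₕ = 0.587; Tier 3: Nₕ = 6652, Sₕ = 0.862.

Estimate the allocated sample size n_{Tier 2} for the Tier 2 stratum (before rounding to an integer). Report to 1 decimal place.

Neyman allocation: nₕ = n·NₕSₕ / Σⱼ NⱼSⱼ.
Σ NⱼSⱼ = 22714·0.468 + 6533·0.367 + 8593·0.587 + 6652·0.862 = 23805.878.
n_{Tier 2} = 1643·6533·0.367 / 23805.878 = 165.5.

165.5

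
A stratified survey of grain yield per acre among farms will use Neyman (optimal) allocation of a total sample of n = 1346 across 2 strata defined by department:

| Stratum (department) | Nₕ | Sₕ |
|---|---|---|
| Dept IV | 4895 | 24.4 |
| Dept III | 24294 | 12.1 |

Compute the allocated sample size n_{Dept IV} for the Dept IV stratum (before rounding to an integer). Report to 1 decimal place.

388.9

Neyman allocation: nₕ = n·NₕSₕ / Σⱼ NⱼSⱼ.
Σ NⱼSⱼ = 4895·24.4 + 24294·12.1 = 413395.4.
n_{Dept IV} = 1346·4895·24.4 / 413395.4 = 388.9.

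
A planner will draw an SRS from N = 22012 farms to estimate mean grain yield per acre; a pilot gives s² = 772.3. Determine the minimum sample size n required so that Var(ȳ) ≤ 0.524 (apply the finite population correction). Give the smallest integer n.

1382

Without fpc, n₀ = s²/D = 772.3/0.524 = 1473.8550.
With fpc, (1 − n/N)·s²/n ≤ D requires n ≥ n₀/(1 + n₀/N) = 1473.8550/(1 + 1473.8550/22012) = 1381.3632.
Rounding up, n = 1382.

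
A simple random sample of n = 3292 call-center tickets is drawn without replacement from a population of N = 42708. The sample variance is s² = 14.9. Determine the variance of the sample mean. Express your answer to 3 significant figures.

Under SRS without replacement, Var(ȳ) = (1 − f)·s²/n with f = n/N = 3292/42708 = 0.07708158.
Var(ȳ) = (1 − 0.07708158)·14.9/3292 = 0.92291842·0.0045261239 = 0.0041772432.

0.00418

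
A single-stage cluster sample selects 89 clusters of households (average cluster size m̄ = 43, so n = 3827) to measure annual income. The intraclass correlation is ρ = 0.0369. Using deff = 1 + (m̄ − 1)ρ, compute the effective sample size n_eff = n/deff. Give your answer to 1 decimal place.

deff = 1 + (43 − 1)·0.0369 = 1 + 1.5498 = 2.5498.
n_eff = 3827 / 2.5498 = 1500.9.

1500.9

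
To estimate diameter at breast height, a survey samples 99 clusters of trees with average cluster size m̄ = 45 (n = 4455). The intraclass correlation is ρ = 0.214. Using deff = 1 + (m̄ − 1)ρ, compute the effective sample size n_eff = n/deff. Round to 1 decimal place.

deff = 1 + (45 − 1)·0.214 = 1 + 9.416 = 10.416.
n_eff = 4455 / 10.416 = 427.7.

427.7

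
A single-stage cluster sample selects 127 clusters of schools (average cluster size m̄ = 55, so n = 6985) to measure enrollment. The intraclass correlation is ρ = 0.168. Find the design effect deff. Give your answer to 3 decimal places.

10.072

deff = 1 + (55 − 1)·0.168 = 1 + 9.072 = 10.072.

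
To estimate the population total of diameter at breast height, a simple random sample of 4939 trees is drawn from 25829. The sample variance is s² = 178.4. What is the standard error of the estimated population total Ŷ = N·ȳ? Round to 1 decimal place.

Var(Ŷ) = N²·Var(ȳ) = N²·(1 − n/N)·s²/n.
f = 4939/25829 = 0.19121917; Var(ȳ) = 0.80878083·178.4/4939 = 0.029213707.
Var(Ŷ) = 25829² · 0.029213707 = 1.9489552 × 10^7.
SE(Ŷ) = √(1.9489552 × 10^7) = 4414.7.

4414.7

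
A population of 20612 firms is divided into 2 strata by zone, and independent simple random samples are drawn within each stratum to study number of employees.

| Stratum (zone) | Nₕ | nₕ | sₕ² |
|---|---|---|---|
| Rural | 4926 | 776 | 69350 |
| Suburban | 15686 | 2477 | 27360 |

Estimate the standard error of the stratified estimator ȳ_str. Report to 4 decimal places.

3.1124

Var(ȳ_str) = Σₕ Wₕ²(1 − fₕ)sₕ²/nₕ with Wₕ = Nₕ/N, N = 20612.
Rural: Wₕ = 0.23898700; term = 0.23898700²·(1 − 0.15753147)·69350/776 = 4.3001834.
Suburban: Wₕ = 0.76101300; term = 0.76101300²·(1 − 0.15791151)·27360/2477 = 5.3868139.
Sum = 9.6869973.
SE = √(9.6869973) = 3.1124.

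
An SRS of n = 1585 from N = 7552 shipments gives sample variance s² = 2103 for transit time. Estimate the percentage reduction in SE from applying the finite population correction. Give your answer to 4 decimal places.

11.1112

f = n/N = 1585/7552 = 0.20987818.
SE_no-fpc = √(s²/n) = 1.1518741; SE_fpc = √((1−f)s²/n) = 1.023887.
Ratio = √(1−f) = 0.88888797. Reduction = 100·(1 − 0.88888797) = 11.1112%.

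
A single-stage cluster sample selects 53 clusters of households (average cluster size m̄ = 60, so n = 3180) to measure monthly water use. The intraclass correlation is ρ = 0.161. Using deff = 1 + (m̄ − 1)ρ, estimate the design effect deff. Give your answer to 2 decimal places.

10.50

deff = 1 + (60 − 1)·0.161 = 1 + 9.499 = 10.499.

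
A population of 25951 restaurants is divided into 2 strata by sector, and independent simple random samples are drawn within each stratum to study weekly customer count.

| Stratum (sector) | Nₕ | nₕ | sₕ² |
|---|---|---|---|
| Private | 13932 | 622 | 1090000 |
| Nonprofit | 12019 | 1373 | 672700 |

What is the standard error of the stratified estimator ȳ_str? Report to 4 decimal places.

23.9919

Var(ȳ_str) = Σₕ Wₕ²(1 − fₕ)sₕ²/nₕ with Wₕ = Nₕ/N, N = 25951.
Private: Wₕ = 0.53685792; term = 0.53685792²·(1 − 0.04464542)·1090000/622 = 482.52458.
Nonprofit: Wₕ = 0.46314208; term = 0.46314208²·(1 − 0.11423579)·672700/1373 = 93.088813.
Sum = 575.61339.
SE = √(575.61339) = 23.9919.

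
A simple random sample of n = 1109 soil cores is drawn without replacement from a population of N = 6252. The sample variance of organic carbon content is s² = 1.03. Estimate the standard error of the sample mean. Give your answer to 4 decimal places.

Under SRS without replacement, Var(ȳ) = (1 − f)·s²/n with f = n/N = 1109/6252 = 0.17738324.
Var(ȳ) = (1 − 0.17738324)·1.03/1109 = 0.82261676·9.2876465 × 10^-4 = 7.6401737 × 10^-4.
SE(ȳ) = √(7.6401737 × 10^-4) = 0.0276.

0.0276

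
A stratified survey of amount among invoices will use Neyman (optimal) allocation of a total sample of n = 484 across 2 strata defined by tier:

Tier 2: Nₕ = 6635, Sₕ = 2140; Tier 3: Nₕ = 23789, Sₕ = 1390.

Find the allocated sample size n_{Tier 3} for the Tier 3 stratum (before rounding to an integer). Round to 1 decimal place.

338.6

Neyman allocation: nₕ = n·NₕSₕ / Σⱼ NⱼSⱼ.
Σ NⱼSⱼ = 6635·2140 + 23789·1390 = 4.726561 × 10^7.
n_{Tier 3} = 484·23789·1390 / (4.726561 × 10^7) = 338.6.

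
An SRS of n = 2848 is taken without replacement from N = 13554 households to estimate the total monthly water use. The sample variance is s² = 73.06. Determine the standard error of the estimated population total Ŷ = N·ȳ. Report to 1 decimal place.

1929.4

Var(Ŷ) = N²·Var(ȳ) = N²·(1 − n/N)·s²/n.
f = 2848/13554 = 0.21012247; Var(ȳ) = 0.78987753·73.06/2848 = 0.020262799.
Var(Ŷ) = 13554² · 0.020262799 = 3.7224974 × 10^6.
SE(Ŷ) = √(3.7224974 × 10^6) = 1929.4.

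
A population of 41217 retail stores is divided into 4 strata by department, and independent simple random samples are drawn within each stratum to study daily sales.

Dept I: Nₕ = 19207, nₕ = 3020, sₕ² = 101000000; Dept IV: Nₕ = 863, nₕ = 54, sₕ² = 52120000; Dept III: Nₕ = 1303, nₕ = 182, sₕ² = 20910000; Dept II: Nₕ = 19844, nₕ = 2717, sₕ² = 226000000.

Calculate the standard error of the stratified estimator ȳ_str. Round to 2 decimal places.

152.50

Var(ȳ_str) = Σₕ Wₕ²(1 − fₕ)sₕ²/nₕ with Wₕ = Nₕ/N, N = 41217.
Dept I: Wₕ = 0.46599704; term = 0.46599704²·(1 − 0.15723434)·101000000/3020 = 6120.5095.
Dept IV: Wₕ = 0.02093796; term = 0.02093796²·(1 − 0.06257242)·52120000/54 = 396.6589.
Dept III: Wₕ = 0.03161317; term = 0.03161317²·(1 − 0.13967767)·20910000/182 = 98.782478.
Dept II: Wₕ = 0.48145183; term = 0.48145183²·(1 − 0.13691796)·226000000/2717 = 16640.89.
Sum = 23256.841.
SE = √(23256.841) = 152.50.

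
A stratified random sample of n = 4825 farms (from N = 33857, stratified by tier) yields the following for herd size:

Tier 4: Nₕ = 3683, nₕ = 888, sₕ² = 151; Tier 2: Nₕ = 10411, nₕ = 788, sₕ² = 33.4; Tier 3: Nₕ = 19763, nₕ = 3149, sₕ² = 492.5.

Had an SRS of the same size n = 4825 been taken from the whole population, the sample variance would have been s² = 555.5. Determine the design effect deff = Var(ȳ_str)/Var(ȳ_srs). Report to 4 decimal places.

Var(ȳ_str) = Σ Wₕ²(1−fₕ)sₕ²/nₕ with Wₕ = Nₕ/33857:
  Tier 4: (3683/33857)²·(1−888/3683)·151/888 = 0.0015270405
  Tier 2: (10411/33857)²·(1−788/10411)·33.4/788 = 0.0037044713
  Tier 3: (19763/33857)²·(1−3149/19763)·492.5/3149 = 0.044798524
  → Var(ȳ_str) = 0.050030036.
Var(ȳ_srs) = (1 − 4825/33857)·555.5/4825 = 0.098722291.
deff = 0.050030036 / 0.098722291 = 0.5068.

0.5068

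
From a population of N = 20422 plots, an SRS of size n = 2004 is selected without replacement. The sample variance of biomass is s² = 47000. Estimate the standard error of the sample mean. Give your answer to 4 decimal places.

4.5991

Under SRS without replacement, Var(ȳ) = (1 − f)·s²/n with f = n/N = 2004/20422 = 0.09812947.
Var(ȳ) = (1 − 0.09812947)·47000/2004 = 0.90187053·23.453094 = 21.151654.
SE(ȳ) = √(21.151654) = 4.5991.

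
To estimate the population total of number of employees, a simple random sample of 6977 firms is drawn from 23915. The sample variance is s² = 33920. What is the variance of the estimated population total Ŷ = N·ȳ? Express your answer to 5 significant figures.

Var(Ŷ) = N²·Var(ȳ) = N²·(1 − n/N)·s²/n.
f = 6977/23915 = 0.29174158; Var(ȳ) = 0.70825842·33920/6977 = 3.4433317.
Var(Ŷ) = 23915² · 3.4433317 = 1.9693351 × 10^9.

1.9693 × 10^9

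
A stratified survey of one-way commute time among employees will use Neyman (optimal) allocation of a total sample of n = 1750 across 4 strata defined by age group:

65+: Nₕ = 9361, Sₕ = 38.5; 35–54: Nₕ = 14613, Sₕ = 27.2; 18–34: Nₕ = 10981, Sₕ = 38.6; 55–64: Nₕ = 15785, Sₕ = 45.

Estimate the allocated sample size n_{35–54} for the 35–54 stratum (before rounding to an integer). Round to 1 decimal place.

Neyman allocation: nₕ = n·NₕSₕ / Σⱼ NⱼSⱼ.
Σ NⱼSⱼ = 9361·38.5 + 14613·27.2 + 10981·38.6 + 15785·45 = 1.8920637 × 10^6.
n_{35–54} = 1750·14613·27.2 / (1.8920637 × 10^6) = 367.6.

367.6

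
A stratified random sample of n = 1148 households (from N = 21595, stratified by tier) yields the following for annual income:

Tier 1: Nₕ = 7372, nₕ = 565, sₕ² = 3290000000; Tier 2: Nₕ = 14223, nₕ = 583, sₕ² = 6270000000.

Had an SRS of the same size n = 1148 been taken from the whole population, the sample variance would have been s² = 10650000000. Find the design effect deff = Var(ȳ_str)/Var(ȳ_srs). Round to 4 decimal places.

Var(ȳ_str) = Σ Wₕ²(1−fₕ)sₕ²/nₕ with Wₕ = Nₕ/21595:
  Tier 1: (7372/21595)²·(1−565/7372)·3290000000/565 = 626588.05
  Tier 2: (14223/21595)²·(1−583/14223)·6270000000/583 = 4.4740224 × 10^6
  → Var(ȳ_str) = 5.1006105 × 10^6.
Var(ȳ_srs) = (1 − 1148/21595)·10650000000/1148 = 8.7838338 × 10^6.
deff = (5.1006105 × 10^6) / (8.7838338 × 10^6) = 0.5807.

0.5807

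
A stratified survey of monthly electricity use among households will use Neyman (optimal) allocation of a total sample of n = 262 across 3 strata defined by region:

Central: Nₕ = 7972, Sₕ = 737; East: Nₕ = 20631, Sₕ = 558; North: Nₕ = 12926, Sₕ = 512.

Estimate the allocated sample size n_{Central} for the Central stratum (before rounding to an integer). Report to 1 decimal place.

Neyman allocation: nₕ = n·NₕSₕ / Σⱼ NⱼSⱼ.
Σ NⱼSⱼ = 7972·737 + 20631·558 + 12926·512 = 2.4005574 × 10^7.
n_{Central} = 262·7972·737 / (2.4005574 × 10^7) = 64.1.

64.1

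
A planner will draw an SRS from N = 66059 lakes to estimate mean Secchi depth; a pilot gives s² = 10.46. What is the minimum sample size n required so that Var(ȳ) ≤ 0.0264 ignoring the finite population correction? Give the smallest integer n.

Without fpc, n₀ = s²/D = 10.46/0.0264 = 396.2121.
Rounding up, n = 397.

397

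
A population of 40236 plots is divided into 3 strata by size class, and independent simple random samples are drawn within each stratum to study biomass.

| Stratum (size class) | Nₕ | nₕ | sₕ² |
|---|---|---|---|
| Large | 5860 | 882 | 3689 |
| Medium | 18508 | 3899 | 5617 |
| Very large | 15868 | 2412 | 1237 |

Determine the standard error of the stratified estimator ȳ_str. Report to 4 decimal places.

Var(ȳ_str) = Σₕ Wₕ²(1 − fₕ)sₕ²/nₕ with Wₕ = Nₕ/N, N = 40236.
Large: Wₕ = 0.14564072; term = 0.14564072²·(1 − 0.15051195)·3689/882 = 0.075363833.
Medium: Wₕ = 0.45998608; term = 0.45998608²·(1 − 0.21066566)·5617/3899 = 0.24060329.
Very large: Wₕ = 0.39437320; term = 0.39437320²·(1 − 0.15200403)·1237/2412 = 0.06763959.
Sum = 0.38360671.
SE = √(0.38360671) = 0.6194.

0.6194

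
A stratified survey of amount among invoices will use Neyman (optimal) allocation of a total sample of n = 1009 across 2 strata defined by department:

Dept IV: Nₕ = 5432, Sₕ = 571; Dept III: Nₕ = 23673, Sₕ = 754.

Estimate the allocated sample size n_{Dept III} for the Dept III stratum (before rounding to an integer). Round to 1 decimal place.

Neyman allocation: nₕ = n·NₕSₕ / Σⱼ NⱼSⱼ.
Σ NⱼSⱼ = 5432·571 + 23673·754 = 2.0951114 × 10^7.
n_{Dept III} = 1009·23673·754 / (2.0951114 × 10^7) = 859.6.

859.6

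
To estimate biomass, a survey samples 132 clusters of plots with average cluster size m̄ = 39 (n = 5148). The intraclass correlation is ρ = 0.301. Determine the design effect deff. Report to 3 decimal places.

12.438

deff = 1 + (39 − 1)·0.301 = 1 + 11.438 = 12.438.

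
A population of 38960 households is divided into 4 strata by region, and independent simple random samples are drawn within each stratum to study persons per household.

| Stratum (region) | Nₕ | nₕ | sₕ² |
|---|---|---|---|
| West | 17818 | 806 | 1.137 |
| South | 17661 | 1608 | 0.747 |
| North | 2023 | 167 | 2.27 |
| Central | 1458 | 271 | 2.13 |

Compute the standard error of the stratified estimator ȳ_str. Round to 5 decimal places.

Var(ȳ_str) = Σₕ Wₕ²(1 − fₕ)sₕ²/nₕ with Wₕ = Nₕ/N, N = 38960.
West: Wₕ = 0.45734086; term = 0.45734086²·(1 − 0.04523516)·1.137/806 = 2.8170974 × 10^-4.
South: Wₕ = 0.45331109; term = 0.45331109²·(1 − 0.09104807)·0.747/1608 = 8.6769712 × 10^-5.
North: Wₕ = 0.05192505; term = 0.05192505²·(1 − 0.08255067)·2.27/167 = 3.3623688 × 10^-5.
Central: Wₕ = 0.03742300; term = 0.03742300²·(1 − 0.18587106)·2.13/271 = 8.961499 × 10^-6.
Sum = 4.1106464 × 10^-4.
SE = √(4.1106464 × 10^-4) = 0.02027.

0.02027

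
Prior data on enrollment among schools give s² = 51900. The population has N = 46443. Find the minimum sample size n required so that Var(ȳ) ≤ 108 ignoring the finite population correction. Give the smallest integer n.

481

Without fpc, n₀ = s²/D = 51900/108 = 480.5556.
Rounding up, n = 481.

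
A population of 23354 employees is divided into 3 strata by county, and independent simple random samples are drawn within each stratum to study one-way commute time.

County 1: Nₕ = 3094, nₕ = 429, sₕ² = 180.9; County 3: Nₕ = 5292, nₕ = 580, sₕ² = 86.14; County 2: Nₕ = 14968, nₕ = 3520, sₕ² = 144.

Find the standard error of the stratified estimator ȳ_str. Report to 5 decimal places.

0.16130

Var(ȳ_str) = Σₕ Wₕ²(1 − fₕ)sₕ²/nₕ with Wₕ = Nₕ/N, N = 23354.
County 1: Wₕ = 0.13248266; term = 0.13248266²·(1 − 0.13865546)·180.9/429 = 0.0063749421.
County 3: Wₕ = 0.22659930; term = 0.22659930²·(1 − 0.10959940)·86.14/580 = 0.0067901511.
County 2: Wₕ = 0.64091804; term = 0.64091804²·(1 − 0.23516836)·144/3520 = 0.012852591.
Sum = 0.026017684.
SE = √(0.026017684) = 0.16130.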